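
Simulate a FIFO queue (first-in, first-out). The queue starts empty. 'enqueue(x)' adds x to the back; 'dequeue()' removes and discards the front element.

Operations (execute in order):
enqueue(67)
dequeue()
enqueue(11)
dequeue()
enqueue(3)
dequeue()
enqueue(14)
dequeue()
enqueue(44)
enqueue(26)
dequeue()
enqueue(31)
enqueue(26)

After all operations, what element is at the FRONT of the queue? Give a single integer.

enqueue(67): queue = [67]
dequeue(): queue = []
enqueue(11): queue = [11]
dequeue(): queue = []
enqueue(3): queue = [3]
dequeue(): queue = []
enqueue(14): queue = [14]
dequeue(): queue = []
enqueue(44): queue = [44]
enqueue(26): queue = [44, 26]
dequeue(): queue = [26]
enqueue(31): queue = [26, 31]
enqueue(26): queue = [26, 31, 26]

Answer: 26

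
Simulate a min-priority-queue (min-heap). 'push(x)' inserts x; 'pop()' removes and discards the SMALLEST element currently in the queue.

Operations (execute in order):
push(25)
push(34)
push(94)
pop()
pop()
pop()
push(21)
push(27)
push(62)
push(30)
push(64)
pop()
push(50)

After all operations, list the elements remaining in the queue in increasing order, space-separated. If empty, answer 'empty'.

push(25): heap contents = [25]
push(34): heap contents = [25, 34]
push(94): heap contents = [25, 34, 94]
pop() → 25: heap contents = [34, 94]
pop() → 34: heap contents = [94]
pop() → 94: heap contents = []
push(21): heap contents = [21]
push(27): heap contents = [21, 27]
push(62): heap contents = [21, 27, 62]
push(30): heap contents = [21, 27, 30, 62]
push(64): heap contents = [21, 27, 30, 62, 64]
pop() → 21: heap contents = [27, 30, 62, 64]
push(50): heap contents = [27, 30, 50, 62, 64]

Answer: 27 30 50 62 64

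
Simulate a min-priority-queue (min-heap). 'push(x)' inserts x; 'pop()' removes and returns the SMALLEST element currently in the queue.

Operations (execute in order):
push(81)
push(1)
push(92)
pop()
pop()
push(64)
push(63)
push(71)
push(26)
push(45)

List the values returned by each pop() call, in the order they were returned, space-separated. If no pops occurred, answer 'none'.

Answer: 1 81

Derivation:
push(81): heap contents = [81]
push(1): heap contents = [1, 81]
push(92): heap contents = [1, 81, 92]
pop() → 1: heap contents = [81, 92]
pop() → 81: heap contents = [92]
push(64): heap contents = [64, 92]
push(63): heap contents = [63, 64, 92]
push(71): heap contents = [63, 64, 71, 92]
push(26): heap contents = [26, 63, 64, 71, 92]
push(45): heap contents = [26, 45, 63, 64, 71, 92]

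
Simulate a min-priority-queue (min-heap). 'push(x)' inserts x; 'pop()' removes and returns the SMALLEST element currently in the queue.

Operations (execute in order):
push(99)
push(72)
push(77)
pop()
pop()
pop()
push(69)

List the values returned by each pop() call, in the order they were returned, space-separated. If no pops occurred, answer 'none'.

Answer: 72 77 99

Derivation:
push(99): heap contents = [99]
push(72): heap contents = [72, 99]
push(77): heap contents = [72, 77, 99]
pop() → 72: heap contents = [77, 99]
pop() → 77: heap contents = [99]
pop() → 99: heap contents = []
push(69): heap contents = [69]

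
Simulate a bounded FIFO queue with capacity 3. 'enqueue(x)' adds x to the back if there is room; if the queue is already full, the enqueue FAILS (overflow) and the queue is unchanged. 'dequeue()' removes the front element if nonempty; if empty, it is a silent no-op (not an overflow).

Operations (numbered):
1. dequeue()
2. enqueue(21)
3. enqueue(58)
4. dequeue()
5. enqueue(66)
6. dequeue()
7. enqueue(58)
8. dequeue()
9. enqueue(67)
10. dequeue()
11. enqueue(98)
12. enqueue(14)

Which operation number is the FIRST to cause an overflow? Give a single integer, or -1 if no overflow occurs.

Answer: -1

Derivation:
1. dequeue(): empty, no-op, size=0
2. enqueue(21): size=1
3. enqueue(58): size=2
4. dequeue(): size=1
5. enqueue(66): size=2
6. dequeue(): size=1
7. enqueue(58): size=2
8. dequeue(): size=1
9. enqueue(67): size=2
10. dequeue(): size=1
11. enqueue(98): size=2
12. enqueue(14): size=3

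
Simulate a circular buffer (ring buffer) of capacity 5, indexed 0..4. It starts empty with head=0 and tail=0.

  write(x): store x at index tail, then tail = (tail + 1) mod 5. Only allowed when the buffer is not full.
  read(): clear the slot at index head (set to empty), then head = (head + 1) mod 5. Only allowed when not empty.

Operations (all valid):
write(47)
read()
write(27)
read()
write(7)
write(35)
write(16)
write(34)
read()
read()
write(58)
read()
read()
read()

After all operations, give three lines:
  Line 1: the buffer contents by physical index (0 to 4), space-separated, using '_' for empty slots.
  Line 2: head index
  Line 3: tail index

Answer: _ _ _ _ _
2
2

Derivation:
write(47): buf=[47 _ _ _ _], head=0, tail=1, size=1
read(): buf=[_ _ _ _ _], head=1, tail=1, size=0
write(27): buf=[_ 27 _ _ _], head=1, tail=2, size=1
read(): buf=[_ _ _ _ _], head=2, tail=2, size=0
write(7): buf=[_ _ 7 _ _], head=2, tail=3, size=1
write(35): buf=[_ _ 7 35 _], head=2, tail=4, size=2
write(16): buf=[_ _ 7 35 16], head=2, tail=0, size=3
write(34): buf=[34 _ 7 35 16], head=2, tail=1, size=4
read(): buf=[34 _ _ 35 16], head=3, tail=1, size=3
read(): buf=[34 _ _ _ 16], head=4, tail=1, size=2
write(58): buf=[34 58 _ _ 16], head=4, tail=2, size=3
read(): buf=[34 58 _ _ _], head=0, tail=2, size=2
read(): buf=[_ 58 _ _ _], head=1, tail=2, size=1
read(): buf=[_ _ _ _ _], head=2, tail=2, size=0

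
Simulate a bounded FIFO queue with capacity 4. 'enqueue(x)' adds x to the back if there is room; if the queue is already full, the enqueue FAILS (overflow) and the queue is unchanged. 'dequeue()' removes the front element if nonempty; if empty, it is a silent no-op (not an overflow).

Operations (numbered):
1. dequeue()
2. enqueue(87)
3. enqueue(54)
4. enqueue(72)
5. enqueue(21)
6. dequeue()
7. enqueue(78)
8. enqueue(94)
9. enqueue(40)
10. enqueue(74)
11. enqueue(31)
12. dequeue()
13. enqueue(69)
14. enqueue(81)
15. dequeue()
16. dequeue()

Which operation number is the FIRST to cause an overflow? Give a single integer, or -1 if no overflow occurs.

1. dequeue(): empty, no-op, size=0
2. enqueue(87): size=1
3. enqueue(54): size=2
4. enqueue(72): size=3
5. enqueue(21): size=4
6. dequeue(): size=3
7. enqueue(78): size=4
8. enqueue(94): size=4=cap → OVERFLOW (fail)
9. enqueue(40): size=4=cap → OVERFLOW (fail)
10. enqueue(74): size=4=cap → OVERFLOW (fail)
11. enqueue(31): size=4=cap → OVERFLOW (fail)
12. dequeue(): size=3
13. enqueue(69): size=4
14. enqueue(81): size=4=cap → OVERFLOW (fail)
15. dequeue(): size=3
16. dequeue(): size=2

Answer: 8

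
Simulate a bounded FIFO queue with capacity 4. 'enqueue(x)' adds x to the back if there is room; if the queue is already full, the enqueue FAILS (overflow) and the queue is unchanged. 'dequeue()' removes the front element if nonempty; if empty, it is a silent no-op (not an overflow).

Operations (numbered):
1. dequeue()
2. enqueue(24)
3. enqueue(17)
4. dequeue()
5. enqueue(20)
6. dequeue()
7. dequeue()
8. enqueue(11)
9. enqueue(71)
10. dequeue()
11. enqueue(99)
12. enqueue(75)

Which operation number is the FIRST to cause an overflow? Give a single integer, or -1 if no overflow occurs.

Answer: -1

Derivation:
1. dequeue(): empty, no-op, size=0
2. enqueue(24): size=1
3. enqueue(17): size=2
4. dequeue(): size=1
5. enqueue(20): size=2
6. dequeue(): size=1
7. dequeue(): size=0
8. enqueue(11): size=1
9. enqueue(71): size=2
10. dequeue(): size=1
11. enqueue(99): size=2
12. enqueue(75): size=3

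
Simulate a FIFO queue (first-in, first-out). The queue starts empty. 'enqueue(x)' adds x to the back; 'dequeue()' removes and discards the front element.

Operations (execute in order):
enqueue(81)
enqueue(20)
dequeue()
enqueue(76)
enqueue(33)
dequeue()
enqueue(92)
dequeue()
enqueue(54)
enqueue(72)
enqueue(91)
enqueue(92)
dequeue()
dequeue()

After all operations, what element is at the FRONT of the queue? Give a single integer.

Answer: 54

Derivation:
enqueue(81): queue = [81]
enqueue(20): queue = [81, 20]
dequeue(): queue = [20]
enqueue(76): queue = [20, 76]
enqueue(33): queue = [20, 76, 33]
dequeue(): queue = [76, 33]
enqueue(92): queue = [76, 33, 92]
dequeue(): queue = [33, 92]
enqueue(54): queue = [33, 92, 54]
enqueue(72): queue = [33, 92, 54, 72]
enqueue(91): queue = [33, 92, 54, 72, 91]
enqueue(92): queue = [33, 92, 54, 72, 91, 92]
dequeue(): queue = [92, 54, 72, 91, 92]
dequeue(): queue = [54, 72, 91, 92]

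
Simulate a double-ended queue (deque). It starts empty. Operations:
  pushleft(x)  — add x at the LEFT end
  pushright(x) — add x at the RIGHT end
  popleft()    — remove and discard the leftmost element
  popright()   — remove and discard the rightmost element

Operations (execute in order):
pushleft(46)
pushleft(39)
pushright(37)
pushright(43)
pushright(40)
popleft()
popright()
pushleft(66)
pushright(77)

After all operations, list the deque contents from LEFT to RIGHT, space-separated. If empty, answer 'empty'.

pushleft(46): [46]
pushleft(39): [39, 46]
pushright(37): [39, 46, 37]
pushright(43): [39, 46, 37, 43]
pushright(40): [39, 46, 37, 43, 40]
popleft(): [46, 37, 43, 40]
popright(): [46, 37, 43]
pushleft(66): [66, 46, 37, 43]
pushright(77): [66, 46, 37, 43, 77]

Answer: 66 46 37 43 77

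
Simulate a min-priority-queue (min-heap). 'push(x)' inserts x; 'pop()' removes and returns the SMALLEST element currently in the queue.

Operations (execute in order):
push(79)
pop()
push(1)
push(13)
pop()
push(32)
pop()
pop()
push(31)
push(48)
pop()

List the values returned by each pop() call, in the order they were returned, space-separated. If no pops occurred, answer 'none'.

push(79): heap contents = [79]
pop() → 79: heap contents = []
push(1): heap contents = [1]
push(13): heap contents = [1, 13]
pop() → 1: heap contents = [13]
push(32): heap contents = [13, 32]
pop() → 13: heap contents = [32]
pop() → 32: heap contents = []
push(31): heap contents = [31]
push(48): heap contents = [31, 48]
pop() → 31: heap contents = [48]

Answer: 79 1 13 32 31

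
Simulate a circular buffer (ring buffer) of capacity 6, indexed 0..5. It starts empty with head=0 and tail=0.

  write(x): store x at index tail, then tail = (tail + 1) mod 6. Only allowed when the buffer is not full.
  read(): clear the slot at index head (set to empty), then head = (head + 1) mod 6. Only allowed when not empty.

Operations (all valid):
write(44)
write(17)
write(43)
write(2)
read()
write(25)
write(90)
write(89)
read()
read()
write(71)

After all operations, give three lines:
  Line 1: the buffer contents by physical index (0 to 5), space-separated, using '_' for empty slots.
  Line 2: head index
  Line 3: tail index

Answer: 89 71 _ 2 25 90
3
2

Derivation:
write(44): buf=[44 _ _ _ _ _], head=0, tail=1, size=1
write(17): buf=[44 17 _ _ _ _], head=0, tail=2, size=2
write(43): buf=[44 17 43 _ _ _], head=0, tail=3, size=3
write(2): buf=[44 17 43 2 _ _], head=0, tail=4, size=4
read(): buf=[_ 17 43 2 _ _], head=1, tail=4, size=3
write(25): buf=[_ 17 43 2 25 _], head=1, tail=5, size=4
write(90): buf=[_ 17 43 2 25 90], head=1, tail=0, size=5
write(89): buf=[89 17 43 2 25 90], head=1, tail=1, size=6
read(): buf=[89 _ 43 2 25 90], head=2, tail=1, size=5
read(): buf=[89 _ _ 2 25 90], head=3, tail=1, size=4
write(71): buf=[89 71 _ 2 25 90], head=3, tail=2, size=5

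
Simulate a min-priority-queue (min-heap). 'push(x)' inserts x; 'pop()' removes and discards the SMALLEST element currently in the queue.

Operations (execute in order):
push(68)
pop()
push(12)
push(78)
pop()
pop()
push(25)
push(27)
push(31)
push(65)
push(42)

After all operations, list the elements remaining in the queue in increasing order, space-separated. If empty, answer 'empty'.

Answer: 25 27 31 42 65

Derivation:
push(68): heap contents = [68]
pop() → 68: heap contents = []
push(12): heap contents = [12]
push(78): heap contents = [12, 78]
pop() → 12: heap contents = [78]
pop() → 78: heap contents = []
push(25): heap contents = [25]
push(27): heap contents = [25, 27]
push(31): heap contents = [25, 27, 31]
push(65): heap contents = [25, 27, 31, 65]
push(42): heap contents = [25, 27, 31, 42, 65]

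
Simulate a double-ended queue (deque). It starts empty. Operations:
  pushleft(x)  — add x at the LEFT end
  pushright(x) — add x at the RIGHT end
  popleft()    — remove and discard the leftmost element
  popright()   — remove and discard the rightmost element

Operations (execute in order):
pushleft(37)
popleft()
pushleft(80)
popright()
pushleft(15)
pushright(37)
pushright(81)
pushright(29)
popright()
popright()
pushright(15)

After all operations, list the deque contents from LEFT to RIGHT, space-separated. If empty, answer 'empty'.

pushleft(37): [37]
popleft(): []
pushleft(80): [80]
popright(): []
pushleft(15): [15]
pushright(37): [15, 37]
pushright(81): [15, 37, 81]
pushright(29): [15, 37, 81, 29]
popright(): [15, 37, 81]
popright(): [15, 37]
pushright(15): [15, 37, 15]

Answer: 15 37 15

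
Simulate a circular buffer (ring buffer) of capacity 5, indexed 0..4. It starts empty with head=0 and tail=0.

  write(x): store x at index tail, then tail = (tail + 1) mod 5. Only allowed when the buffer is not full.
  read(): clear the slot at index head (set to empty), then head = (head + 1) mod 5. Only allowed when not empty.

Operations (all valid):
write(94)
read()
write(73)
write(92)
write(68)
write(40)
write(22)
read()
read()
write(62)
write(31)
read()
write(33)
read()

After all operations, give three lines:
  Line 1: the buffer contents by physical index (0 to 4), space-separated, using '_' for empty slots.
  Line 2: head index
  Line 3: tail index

Answer: 22 62 31 33 _
0
4

Derivation:
write(94): buf=[94 _ _ _ _], head=0, tail=1, size=1
read(): buf=[_ _ _ _ _], head=1, tail=1, size=0
write(73): buf=[_ 73 _ _ _], head=1, tail=2, size=1
write(92): buf=[_ 73 92 _ _], head=1, tail=3, size=2
write(68): buf=[_ 73 92 68 _], head=1, tail=4, size=3
write(40): buf=[_ 73 92 68 40], head=1, tail=0, size=4
write(22): buf=[22 73 92 68 40], head=1, tail=1, size=5
read(): buf=[22 _ 92 68 40], head=2, tail=1, size=4
read(): buf=[22 _ _ 68 40], head=3, tail=1, size=3
write(62): buf=[22 62 _ 68 40], head=3, tail=2, size=4
write(31): buf=[22 62 31 68 40], head=3, tail=3, size=5
read(): buf=[22 62 31 _ 40], head=4, tail=3, size=4
write(33): buf=[22 62 31 33 40], head=4, tail=4, size=5
read(): buf=[22 62 31 33 _], head=0, tail=4, size=4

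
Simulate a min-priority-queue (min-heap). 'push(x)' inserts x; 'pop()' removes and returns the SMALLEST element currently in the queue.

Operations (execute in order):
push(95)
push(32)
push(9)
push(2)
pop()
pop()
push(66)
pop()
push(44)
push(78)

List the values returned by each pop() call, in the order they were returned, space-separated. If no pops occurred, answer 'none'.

push(95): heap contents = [95]
push(32): heap contents = [32, 95]
push(9): heap contents = [9, 32, 95]
push(2): heap contents = [2, 9, 32, 95]
pop() → 2: heap contents = [9, 32, 95]
pop() → 9: heap contents = [32, 95]
push(66): heap contents = [32, 66, 95]
pop() → 32: heap contents = [66, 95]
push(44): heap contents = [44, 66, 95]
push(78): heap contents = [44, 66, 78, 95]

Answer: 2 9 32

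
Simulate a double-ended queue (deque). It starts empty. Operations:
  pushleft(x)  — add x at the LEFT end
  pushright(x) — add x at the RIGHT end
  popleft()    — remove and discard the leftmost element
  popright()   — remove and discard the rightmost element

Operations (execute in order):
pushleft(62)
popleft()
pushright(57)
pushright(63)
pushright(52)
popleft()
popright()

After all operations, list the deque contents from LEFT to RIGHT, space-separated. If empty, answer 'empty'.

Answer: 63

Derivation:
pushleft(62): [62]
popleft(): []
pushright(57): [57]
pushright(63): [57, 63]
pushright(52): [57, 63, 52]
popleft(): [63, 52]
popright(): [63]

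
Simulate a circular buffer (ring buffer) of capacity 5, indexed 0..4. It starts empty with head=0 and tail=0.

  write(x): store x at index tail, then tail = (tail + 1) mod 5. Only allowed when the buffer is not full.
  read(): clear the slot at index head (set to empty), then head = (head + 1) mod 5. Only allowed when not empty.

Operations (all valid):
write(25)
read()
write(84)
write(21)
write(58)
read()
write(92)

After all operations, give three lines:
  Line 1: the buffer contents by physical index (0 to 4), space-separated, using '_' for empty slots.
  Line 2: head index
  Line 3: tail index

write(25): buf=[25 _ _ _ _], head=0, tail=1, size=1
read(): buf=[_ _ _ _ _], head=1, tail=1, size=0
write(84): buf=[_ 84 _ _ _], head=1, tail=2, size=1
write(21): buf=[_ 84 21 _ _], head=1, tail=3, size=2
write(58): buf=[_ 84 21 58 _], head=1, tail=4, size=3
read(): buf=[_ _ 21 58 _], head=2, tail=4, size=2
write(92): buf=[_ _ 21 58 92], head=2, tail=0, size=3

Answer: _ _ 21 58 92
2
0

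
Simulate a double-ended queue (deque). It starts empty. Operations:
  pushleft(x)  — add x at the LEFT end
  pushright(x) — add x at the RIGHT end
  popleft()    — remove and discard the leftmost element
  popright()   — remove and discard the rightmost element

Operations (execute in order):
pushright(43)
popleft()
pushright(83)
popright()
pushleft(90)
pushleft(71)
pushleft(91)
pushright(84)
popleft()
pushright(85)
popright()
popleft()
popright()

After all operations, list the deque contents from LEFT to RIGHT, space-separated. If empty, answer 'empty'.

Answer: 90

Derivation:
pushright(43): [43]
popleft(): []
pushright(83): [83]
popright(): []
pushleft(90): [90]
pushleft(71): [71, 90]
pushleft(91): [91, 71, 90]
pushright(84): [91, 71, 90, 84]
popleft(): [71, 90, 84]
pushright(85): [71, 90, 84, 85]
popright(): [71, 90, 84]
popleft(): [90, 84]
popright(): [90]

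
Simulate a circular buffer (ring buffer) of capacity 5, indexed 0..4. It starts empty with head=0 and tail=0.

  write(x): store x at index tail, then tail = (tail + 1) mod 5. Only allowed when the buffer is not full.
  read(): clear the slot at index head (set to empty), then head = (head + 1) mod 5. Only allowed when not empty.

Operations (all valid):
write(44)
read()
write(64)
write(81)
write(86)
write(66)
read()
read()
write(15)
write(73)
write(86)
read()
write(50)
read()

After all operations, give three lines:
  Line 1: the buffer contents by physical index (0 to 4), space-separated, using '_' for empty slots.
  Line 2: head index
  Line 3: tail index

write(44): buf=[44 _ _ _ _], head=0, tail=1, size=1
read(): buf=[_ _ _ _ _], head=1, tail=1, size=0
write(64): buf=[_ 64 _ _ _], head=1, tail=2, size=1
write(81): buf=[_ 64 81 _ _], head=1, tail=3, size=2
write(86): buf=[_ 64 81 86 _], head=1, tail=4, size=3
write(66): buf=[_ 64 81 86 66], head=1, tail=0, size=4
read(): buf=[_ _ 81 86 66], head=2, tail=0, size=3
read(): buf=[_ _ _ 86 66], head=3, tail=0, size=2
write(15): buf=[15 _ _ 86 66], head=3, tail=1, size=3
write(73): buf=[15 73 _ 86 66], head=3, tail=2, size=4
write(86): buf=[15 73 86 86 66], head=3, tail=3, size=5
read(): buf=[15 73 86 _ 66], head=4, tail=3, size=4
write(50): buf=[15 73 86 50 66], head=4, tail=4, size=5
read(): buf=[15 73 86 50 _], head=0, tail=4, size=4

Answer: 15 73 86 50 _
0
4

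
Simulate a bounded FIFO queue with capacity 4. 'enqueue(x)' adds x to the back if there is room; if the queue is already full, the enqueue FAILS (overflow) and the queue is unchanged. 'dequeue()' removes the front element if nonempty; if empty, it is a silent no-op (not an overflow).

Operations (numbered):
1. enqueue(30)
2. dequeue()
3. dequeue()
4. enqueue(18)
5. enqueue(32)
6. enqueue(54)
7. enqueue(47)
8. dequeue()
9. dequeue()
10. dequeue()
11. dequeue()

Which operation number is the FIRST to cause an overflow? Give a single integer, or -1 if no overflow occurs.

1. enqueue(30): size=1
2. dequeue(): size=0
3. dequeue(): empty, no-op, size=0
4. enqueue(18): size=1
5. enqueue(32): size=2
6. enqueue(54): size=3
7. enqueue(47): size=4
8. dequeue(): size=3
9. dequeue(): size=2
10. dequeue(): size=1
11. dequeue(): size=0

Answer: -1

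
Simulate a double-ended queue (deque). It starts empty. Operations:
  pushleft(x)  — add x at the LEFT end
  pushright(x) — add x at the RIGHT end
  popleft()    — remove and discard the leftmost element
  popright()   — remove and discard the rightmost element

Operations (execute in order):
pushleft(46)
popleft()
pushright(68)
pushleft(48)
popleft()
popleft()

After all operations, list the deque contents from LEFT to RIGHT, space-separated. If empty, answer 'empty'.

Answer: empty

Derivation:
pushleft(46): [46]
popleft(): []
pushright(68): [68]
pushleft(48): [48, 68]
popleft(): [68]
popleft(): []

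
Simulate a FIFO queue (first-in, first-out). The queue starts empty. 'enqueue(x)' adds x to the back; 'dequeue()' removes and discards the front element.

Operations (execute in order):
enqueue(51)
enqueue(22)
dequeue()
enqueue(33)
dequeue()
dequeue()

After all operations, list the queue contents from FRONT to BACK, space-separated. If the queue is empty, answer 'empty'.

enqueue(51): [51]
enqueue(22): [51, 22]
dequeue(): [22]
enqueue(33): [22, 33]
dequeue(): [33]
dequeue(): []

Answer: empty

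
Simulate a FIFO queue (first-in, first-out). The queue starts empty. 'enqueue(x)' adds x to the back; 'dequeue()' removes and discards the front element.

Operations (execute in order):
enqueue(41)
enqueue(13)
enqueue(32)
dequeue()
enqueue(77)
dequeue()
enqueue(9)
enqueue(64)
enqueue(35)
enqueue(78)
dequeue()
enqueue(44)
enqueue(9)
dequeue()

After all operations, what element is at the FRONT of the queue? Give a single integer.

enqueue(41): queue = [41]
enqueue(13): queue = [41, 13]
enqueue(32): queue = [41, 13, 32]
dequeue(): queue = [13, 32]
enqueue(77): queue = [13, 32, 77]
dequeue(): queue = [32, 77]
enqueue(9): queue = [32, 77, 9]
enqueue(64): queue = [32, 77, 9, 64]
enqueue(35): queue = [32, 77, 9, 64, 35]
enqueue(78): queue = [32, 77, 9, 64, 35, 78]
dequeue(): queue = [77, 9, 64, 35, 78]
enqueue(44): queue = [77, 9, 64, 35, 78, 44]
enqueue(9): queue = [77, 9, 64, 35, 78, 44, 9]
dequeue(): queue = [9, 64, 35, 78, 44, 9]

Answer: 9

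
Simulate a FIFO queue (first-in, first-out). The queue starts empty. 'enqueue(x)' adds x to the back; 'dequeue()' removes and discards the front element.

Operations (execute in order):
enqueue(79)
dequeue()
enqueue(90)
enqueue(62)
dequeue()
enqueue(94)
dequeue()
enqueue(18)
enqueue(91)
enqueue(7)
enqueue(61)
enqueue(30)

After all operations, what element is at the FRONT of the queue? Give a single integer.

enqueue(79): queue = [79]
dequeue(): queue = []
enqueue(90): queue = [90]
enqueue(62): queue = [90, 62]
dequeue(): queue = [62]
enqueue(94): queue = [62, 94]
dequeue(): queue = [94]
enqueue(18): queue = [94, 18]
enqueue(91): queue = [94, 18, 91]
enqueue(7): queue = [94, 18, 91, 7]
enqueue(61): queue = [94, 18, 91, 7, 61]
enqueue(30): queue = [94, 18, 91, 7, 61, 30]

Answer: 94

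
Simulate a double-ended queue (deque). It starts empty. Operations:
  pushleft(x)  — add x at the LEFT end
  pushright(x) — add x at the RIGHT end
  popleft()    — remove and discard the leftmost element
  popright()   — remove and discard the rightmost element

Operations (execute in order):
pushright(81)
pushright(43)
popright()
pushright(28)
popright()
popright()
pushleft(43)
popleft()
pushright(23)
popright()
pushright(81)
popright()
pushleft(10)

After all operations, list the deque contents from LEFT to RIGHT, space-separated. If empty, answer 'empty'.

Answer: 10

Derivation:
pushright(81): [81]
pushright(43): [81, 43]
popright(): [81]
pushright(28): [81, 28]
popright(): [81]
popright(): []
pushleft(43): [43]
popleft(): []
pushright(23): [23]
popright(): []
pushright(81): [81]
popright(): []
pushleft(10): [10]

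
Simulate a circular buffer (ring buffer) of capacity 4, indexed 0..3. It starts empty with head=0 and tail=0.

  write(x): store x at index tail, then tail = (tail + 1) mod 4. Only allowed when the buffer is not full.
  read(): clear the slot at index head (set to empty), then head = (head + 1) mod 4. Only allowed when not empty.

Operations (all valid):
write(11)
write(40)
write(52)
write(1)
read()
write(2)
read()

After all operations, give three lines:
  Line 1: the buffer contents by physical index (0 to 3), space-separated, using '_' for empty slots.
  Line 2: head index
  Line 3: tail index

Answer: 2 _ 52 1
2
1

Derivation:
write(11): buf=[11 _ _ _], head=0, tail=1, size=1
write(40): buf=[11 40 _ _], head=0, tail=2, size=2
write(52): buf=[11 40 52 _], head=0, tail=3, size=3
write(1): buf=[11 40 52 1], head=0, tail=0, size=4
read(): buf=[_ 40 52 1], head=1, tail=0, size=3
write(2): buf=[2 40 52 1], head=1, tail=1, size=4
read(): buf=[2 _ 52 1], head=2, tail=1, size=3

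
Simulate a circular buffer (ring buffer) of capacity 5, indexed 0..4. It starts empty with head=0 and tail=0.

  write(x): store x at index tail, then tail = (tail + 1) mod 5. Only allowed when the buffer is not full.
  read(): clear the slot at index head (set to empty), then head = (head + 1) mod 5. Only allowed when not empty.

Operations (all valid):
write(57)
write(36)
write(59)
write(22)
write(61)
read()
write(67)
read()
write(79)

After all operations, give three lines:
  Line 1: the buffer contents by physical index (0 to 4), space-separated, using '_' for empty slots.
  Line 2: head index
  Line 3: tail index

write(57): buf=[57 _ _ _ _], head=0, tail=1, size=1
write(36): buf=[57 36 _ _ _], head=0, tail=2, size=2
write(59): buf=[57 36 59 _ _], head=0, tail=3, size=3
write(22): buf=[57 36 59 22 _], head=0, tail=4, size=4
write(61): buf=[57 36 59 22 61], head=0, tail=0, size=5
read(): buf=[_ 36 59 22 61], head=1, tail=0, size=4
write(67): buf=[67 36 59 22 61], head=1, tail=1, size=5
read(): buf=[67 _ 59 22 61], head=2, tail=1, size=4
write(79): buf=[67 79 59 22 61], head=2, tail=2, size=5

Answer: 67 79 59 22 61
2
2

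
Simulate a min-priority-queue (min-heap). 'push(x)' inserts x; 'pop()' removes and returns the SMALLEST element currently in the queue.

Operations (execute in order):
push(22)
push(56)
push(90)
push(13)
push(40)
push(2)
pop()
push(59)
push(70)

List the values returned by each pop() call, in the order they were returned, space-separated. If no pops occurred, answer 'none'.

push(22): heap contents = [22]
push(56): heap contents = [22, 56]
push(90): heap contents = [22, 56, 90]
push(13): heap contents = [13, 22, 56, 90]
push(40): heap contents = [13, 22, 40, 56, 90]
push(2): heap contents = [2, 13, 22, 40, 56, 90]
pop() → 2: heap contents = [13, 22, 40, 56, 90]
push(59): heap contents = [13, 22, 40, 56, 59, 90]
push(70): heap contents = [13, 22, 40, 56, 59, 70, 90]

Answer: 2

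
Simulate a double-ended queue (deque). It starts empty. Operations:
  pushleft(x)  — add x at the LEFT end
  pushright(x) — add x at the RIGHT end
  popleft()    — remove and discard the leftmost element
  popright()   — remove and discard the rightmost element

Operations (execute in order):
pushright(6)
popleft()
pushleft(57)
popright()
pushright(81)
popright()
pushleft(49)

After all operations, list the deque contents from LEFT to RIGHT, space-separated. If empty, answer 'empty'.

pushright(6): [6]
popleft(): []
pushleft(57): [57]
popright(): []
pushright(81): [81]
popright(): []
pushleft(49): [49]

Answer: 49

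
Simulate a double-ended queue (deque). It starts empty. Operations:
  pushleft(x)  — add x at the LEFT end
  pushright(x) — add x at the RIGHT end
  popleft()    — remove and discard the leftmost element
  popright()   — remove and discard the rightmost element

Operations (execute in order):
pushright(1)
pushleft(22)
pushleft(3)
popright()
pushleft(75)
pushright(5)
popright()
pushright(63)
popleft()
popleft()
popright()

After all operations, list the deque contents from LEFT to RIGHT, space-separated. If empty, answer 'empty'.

Answer: 22

Derivation:
pushright(1): [1]
pushleft(22): [22, 1]
pushleft(3): [3, 22, 1]
popright(): [3, 22]
pushleft(75): [75, 3, 22]
pushright(5): [75, 3, 22, 5]
popright(): [75, 3, 22]
pushright(63): [75, 3, 22, 63]
popleft(): [3, 22, 63]
popleft(): [22, 63]
popright(): [22]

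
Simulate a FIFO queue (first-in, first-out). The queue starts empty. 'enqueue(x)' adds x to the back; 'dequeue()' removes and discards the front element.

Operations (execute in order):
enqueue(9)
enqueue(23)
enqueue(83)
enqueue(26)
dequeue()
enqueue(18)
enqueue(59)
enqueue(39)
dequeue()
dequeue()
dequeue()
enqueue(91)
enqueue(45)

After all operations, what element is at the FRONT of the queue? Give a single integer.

Answer: 18

Derivation:
enqueue(9): queue = [9]
enqueue(23): queue = [9, 23]
enqueue(83): queue = [9, 23, 83]
enqueue(26): queue = [9, 23, 83, 26]
dequeue(): queue = [23, 83, 26]
enqueue(18): queue = [23, 83, 26, 18]
enqueue(59): queue = [23, 83, 26, 18, 59]
enqueue(39): queue = [23, 83, 26, 18, 59, 39]
dequeue(): queue = [83, 26, 18, 59, 39]
dequeue(): queue = [26, 18, 59, 39]
dequeue(): queue = [18, 59, 39]
enqueue(91): queue = [18, 59, 39, 91]
enqueue(45): queue = [18, 59, 39, 91, 45]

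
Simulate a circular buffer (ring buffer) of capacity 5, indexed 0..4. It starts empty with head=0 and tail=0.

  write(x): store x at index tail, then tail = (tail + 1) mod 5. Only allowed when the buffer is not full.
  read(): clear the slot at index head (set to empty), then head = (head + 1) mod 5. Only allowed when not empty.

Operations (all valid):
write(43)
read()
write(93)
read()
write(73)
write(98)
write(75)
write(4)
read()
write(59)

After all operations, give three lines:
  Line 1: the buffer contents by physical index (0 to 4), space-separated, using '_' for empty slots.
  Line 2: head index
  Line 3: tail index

write(43): buf=[43 _ _ _ _], head=0, tail=1, size=1
read(): buf=[_ _ _ _ _], head=1, tail=1, size=0
write(93): buf=[_ 93 _ _ _], head=1, tail=2, size=1
read(): buf=[_ _ _ _ _], head=2, tail=2, size=0
write(73): buf=[_ _ 73 _ _], head=2, tail=3, size=1
write(98): buf=[_ _ 73 98 _], head=2, tail=4, size=2
write(75): buf=[_ _ 73 98 75], head=2, tail=0, size=3
write(4): buf=[4 _ 73 98 75], head=2, tail=1, size=4
read(): buf=[4 _ _ 98 75], head=3, tail=1, size=3
write(59): buf=[4 59 _ 98 75], head=3, tail=2, size=4

Answer: 4 59 _ 98 75
3
2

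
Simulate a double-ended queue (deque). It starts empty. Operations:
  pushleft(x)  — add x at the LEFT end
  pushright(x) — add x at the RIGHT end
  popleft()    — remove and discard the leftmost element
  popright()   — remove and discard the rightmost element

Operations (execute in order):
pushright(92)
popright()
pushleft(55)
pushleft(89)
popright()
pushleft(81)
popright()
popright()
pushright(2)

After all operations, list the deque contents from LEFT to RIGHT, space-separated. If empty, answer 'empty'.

pushright(92): [92]
popright(): []
pushleft(55): [55]
pushleft(89): [89, 55]
popright(): [89]
pushleft(81): [81, 89]
popright(): [81]
popright(): []
pushright(2): [2]

Answer: 2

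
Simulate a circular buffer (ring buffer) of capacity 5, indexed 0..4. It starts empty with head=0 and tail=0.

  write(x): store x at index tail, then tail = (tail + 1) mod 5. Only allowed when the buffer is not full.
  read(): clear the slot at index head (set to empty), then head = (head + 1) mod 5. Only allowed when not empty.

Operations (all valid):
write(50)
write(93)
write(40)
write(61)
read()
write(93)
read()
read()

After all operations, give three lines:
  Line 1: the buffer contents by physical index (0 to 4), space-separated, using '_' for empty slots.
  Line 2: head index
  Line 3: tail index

Answer: _ _ _ 61 93
3
0

Derivation:
write(50): buf=[50 _ _ _ _], head=0, tail=1, size=1
write(93): buf=[50 93 _ _ _], head=0, tail=2, size=2
write(40): buf=[50 93 40 _ _], head=0, tail=3, size=3
write(61): buf=[50 93 40 61 _], head=0, tail=4, size=4
read(): buf=[_ 93 40 61 _], head=1, tail=4, size=3
write(93): buf=[_ 93 40 61 93], head=1, tail=0, size=4
read(): buf=[_ _ 40 61 93], head=2, tail=0, size=3
read(): buf=[_ _ _ 61 93], head=3, tail=0, size=2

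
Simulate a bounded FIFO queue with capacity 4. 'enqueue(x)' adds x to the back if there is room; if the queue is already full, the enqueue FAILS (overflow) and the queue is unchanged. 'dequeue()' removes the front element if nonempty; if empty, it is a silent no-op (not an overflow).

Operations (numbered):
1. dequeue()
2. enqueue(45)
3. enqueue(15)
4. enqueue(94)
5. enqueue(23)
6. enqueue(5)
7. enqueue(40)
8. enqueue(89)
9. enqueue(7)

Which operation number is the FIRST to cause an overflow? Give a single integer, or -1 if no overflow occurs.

1. dequeue(): empty, no-op, size=0
2. enqueue(45): size=1
3. enqueue(15): size=2
4. enqueue(94): size=3
5. enqueue(23): size=4
6. enqueue(5): size=4=cap → OVERFLOW (fail)
7. enqueue(40): size=4=cap → OVERFLOW (fail)
8. enqueue(89): size=4=cap → OVERFLOW (fail)
9. enqueue(7): size=4=cap → OVERFLOW (fail)

Answer: 6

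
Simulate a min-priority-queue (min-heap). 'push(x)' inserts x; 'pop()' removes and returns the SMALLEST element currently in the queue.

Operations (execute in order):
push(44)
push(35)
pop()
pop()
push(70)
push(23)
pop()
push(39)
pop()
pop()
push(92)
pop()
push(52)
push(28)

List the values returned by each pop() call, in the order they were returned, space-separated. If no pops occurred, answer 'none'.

Answer: 35 44 23 39 70 92

Derivation:
push(44): heap contents = [44]
push(35): heap contents = [35, 44]
pop() → 35: heap contents = [44]
pop() → 44: heap contents = []
push(70): heap contents = [70]
push(23): heap contents = [23, 70]
pop() → 23: heap contents = [70]
push(39): heap contents = [39, 70]
pop() → 39: heap contents = [70]
pop() → 70: heap contents = []
push(92): heap contents = [92]
pop() → 92: heap contents = []
push(52): heap contents = [52]
push(28): heap contents = [28, 52]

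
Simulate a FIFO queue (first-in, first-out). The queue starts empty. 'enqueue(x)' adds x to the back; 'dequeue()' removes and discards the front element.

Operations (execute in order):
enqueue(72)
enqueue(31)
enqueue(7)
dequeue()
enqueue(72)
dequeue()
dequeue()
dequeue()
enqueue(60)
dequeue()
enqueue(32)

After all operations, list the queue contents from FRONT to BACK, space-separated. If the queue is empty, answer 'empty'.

Answer: 32

Derivation:
enqueue(72): [72]
enqueue(31): [72, 31]
enqueue(7): [72, 31, 7]
dequeue(): [31, 7]
enqueue(72): [31, 7, 72]
dequeue(): [7, 72]
dequeue(): [72]
dequeue(): []
enqueue(60): [60]
dequeue(): []
enqueue(32): [32]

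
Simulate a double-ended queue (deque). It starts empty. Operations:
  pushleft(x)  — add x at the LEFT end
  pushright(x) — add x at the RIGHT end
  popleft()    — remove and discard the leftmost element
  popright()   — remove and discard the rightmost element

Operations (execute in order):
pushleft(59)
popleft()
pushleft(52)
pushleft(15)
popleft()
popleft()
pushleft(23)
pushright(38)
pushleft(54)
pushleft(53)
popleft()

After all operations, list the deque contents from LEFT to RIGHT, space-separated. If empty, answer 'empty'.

Answer: 54 23 38

Derivation:
pushleft(59): [59]
popleft(): []
pushleft(52): [52]
pushleft(15): [15, 52]
popleft(): [52]
popleft(): []
pushleft(23): [23]
pushright(38): [23, 38]
pushleft(54): [54, 23, 38]
pushleft(53): [53, 54, 23, 38]
popleft(): [54, 23, 38]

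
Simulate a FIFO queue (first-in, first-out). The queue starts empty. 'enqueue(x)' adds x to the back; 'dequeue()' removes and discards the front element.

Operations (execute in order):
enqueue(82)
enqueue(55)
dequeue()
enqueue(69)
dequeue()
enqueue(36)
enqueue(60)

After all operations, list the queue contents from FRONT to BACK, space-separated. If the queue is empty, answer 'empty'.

enqueue(82): [82]
enqueue(55): [82, 55]
dequeue(): [55]
enqueue(69): [55, 69]
dequeue(): [69]
enqueue(36): [69, 36]
enqueue(60): [69, 36, 60]

Answer: 69 36 60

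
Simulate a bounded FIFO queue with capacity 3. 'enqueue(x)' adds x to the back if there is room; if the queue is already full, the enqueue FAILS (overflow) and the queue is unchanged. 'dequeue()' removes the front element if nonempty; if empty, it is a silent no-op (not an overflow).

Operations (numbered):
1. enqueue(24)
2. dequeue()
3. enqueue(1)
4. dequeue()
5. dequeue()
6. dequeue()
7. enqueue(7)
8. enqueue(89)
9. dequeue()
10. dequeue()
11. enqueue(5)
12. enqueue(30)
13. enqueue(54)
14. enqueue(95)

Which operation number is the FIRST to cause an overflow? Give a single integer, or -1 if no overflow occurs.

1. enqueue(24): size=1
2. dequeue(): size=0
3. enqueue(1): size=1
4. dequeue(): size=0
5. dequeue(): empty, no-op, size=0
6. dequeue(): empty, no-op, size=0
7. enqueue(7): size=1
8. enqueue(89): size=2
9. dequeue(): size=1
10. dequeue(): size=0
11. enqueue(5): size=1
12. enqueue(30): size=2
13. enqueue(54): size=3
14. enqueue(95): size=3=cap → OVERFLOW (fail)

Answer: 14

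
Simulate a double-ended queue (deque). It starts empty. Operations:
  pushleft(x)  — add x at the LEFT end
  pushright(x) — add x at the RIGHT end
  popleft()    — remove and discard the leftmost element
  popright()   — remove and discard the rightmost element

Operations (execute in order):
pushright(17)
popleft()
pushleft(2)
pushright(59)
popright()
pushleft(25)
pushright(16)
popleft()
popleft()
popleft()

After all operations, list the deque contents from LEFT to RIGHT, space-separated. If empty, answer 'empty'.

Answer: empty

Derivation:
pushright(17): [17]
popleft(): []
pushleft(2): [2]
pushright(59): [2, 59]
popright(): [2]
pushleft(25): [25, 2]
pushright(16): [25, 2, 16]
popleft(): [2, 16]
popleft(): [16]
popleft(): []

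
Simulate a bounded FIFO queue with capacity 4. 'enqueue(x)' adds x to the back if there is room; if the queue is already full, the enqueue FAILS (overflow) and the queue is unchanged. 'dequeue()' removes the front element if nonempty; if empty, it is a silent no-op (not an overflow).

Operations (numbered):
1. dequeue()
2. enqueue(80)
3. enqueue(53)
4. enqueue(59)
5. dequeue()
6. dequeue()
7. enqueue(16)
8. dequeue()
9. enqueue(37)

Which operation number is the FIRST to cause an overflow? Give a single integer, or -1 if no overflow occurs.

1. dequeue(): empty, no-op, size=0
2. enqueue(80): size=1
3. enqueue(53): size=2
4. enqueue(59): size=3
5. dequeue(): size=2
6. dequeue(): size=1
7. enqueue(16): size=2
8. dequeue(): size=1
9. enqueue(37): size=2

Answer: -1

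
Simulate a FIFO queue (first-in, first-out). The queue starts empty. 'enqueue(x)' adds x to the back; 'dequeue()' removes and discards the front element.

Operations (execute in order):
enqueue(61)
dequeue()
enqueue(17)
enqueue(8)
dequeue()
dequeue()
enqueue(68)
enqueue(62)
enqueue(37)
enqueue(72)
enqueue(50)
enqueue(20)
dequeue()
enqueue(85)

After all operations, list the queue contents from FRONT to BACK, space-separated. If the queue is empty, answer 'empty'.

Answer: 62 37 72 50 20 85

Derivation:
enqueue(61): [61]
dequeue(): []
enqueue(17): [17]
enqueue(8): [17, 8]
dequeue(): [8]
dequeue(): []
enqueue(68): [68]
enqueue(62): [68, 62]
enqueue(37): [68, 62, 37]
enqueue(72): [68, 62, 37, 72]
enqueue(50): [68, 62, 37, 72, 50]
enqueue(20): [68, 62, 37, 72, 50, 20]
dequeue(): [62, 37, 72, 50, 20]
enqueue(85): [62, 37, 72, 50, 20, 85]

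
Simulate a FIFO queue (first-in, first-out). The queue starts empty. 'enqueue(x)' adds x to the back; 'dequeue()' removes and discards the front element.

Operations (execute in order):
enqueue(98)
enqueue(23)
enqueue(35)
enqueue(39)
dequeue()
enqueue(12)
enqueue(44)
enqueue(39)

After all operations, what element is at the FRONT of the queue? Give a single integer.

enqueue(98): queue = [98]
enqueue(23): queue = [98, 23]
enqueue(35): queue = [98, 23, 35]
enqueue(39): queue = [98, 23, 35, 39]
dequeue(): queue = [23, 35, 39]
enqueue(12): queue = [23, 35, 39, 12]
enqueue(44): queue = [23, 35, 39, 12, 44]
enqueue(39): queue = [23, 35, 39, 12, 44, 39]

Answer: 23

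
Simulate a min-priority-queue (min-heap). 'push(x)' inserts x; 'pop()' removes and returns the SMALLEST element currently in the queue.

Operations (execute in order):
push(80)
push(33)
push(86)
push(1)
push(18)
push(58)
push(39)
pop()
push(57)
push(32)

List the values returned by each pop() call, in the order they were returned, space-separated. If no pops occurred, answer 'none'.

push(80): heap contents = [80]
push(33): heap contents = [33, 80]
push(86): heap contents = [33, 80, 86]
push(1): heap contents = [1, 33, 80, 86]
push(18): heap contents = [1, 18, 33, 80, 86]
push(58): heap contents = [1, 18, 33, 58, 80, 86]
push(39): heap contents = [1, 18, 33, 39, 58, 80, 86]
pop() → 1: heap contents = [18, 33, 39, 58, 80, 86]
push(57): heap contents = [18, 33, 39, 57, 58, 80, 86]
push(32): heap contents = [18, 32, 33, 39, 57, 58, 80, 86]

Answer: 1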